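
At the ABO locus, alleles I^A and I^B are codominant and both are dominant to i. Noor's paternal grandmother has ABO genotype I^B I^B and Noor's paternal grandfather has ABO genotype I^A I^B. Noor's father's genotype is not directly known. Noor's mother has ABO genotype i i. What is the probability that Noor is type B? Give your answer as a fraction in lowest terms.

3/4

Noor's father's ABO genotype from I^B I^B × I^A I^B: 1/2 I^A I^B, 1/2 I^B I^B.
Crossing each possibility with the mother i i and summing P(type B): 1/2·1/2 + 1/2·1 = 3/4.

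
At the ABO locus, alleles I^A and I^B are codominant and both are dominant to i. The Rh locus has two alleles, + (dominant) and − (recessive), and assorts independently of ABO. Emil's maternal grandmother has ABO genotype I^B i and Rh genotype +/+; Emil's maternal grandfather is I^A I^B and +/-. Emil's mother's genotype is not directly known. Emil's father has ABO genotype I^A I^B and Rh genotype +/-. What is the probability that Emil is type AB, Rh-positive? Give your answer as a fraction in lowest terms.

Emil's mother's ABO genotype from I^B i × I^A I^B: 1/4 I^A I^B, 1/4 I^A i, 1/4 I^B I^B, 1/4 I^B i.
Crossing each possibility with the father I^A I^B and summing P(type AB): 1/4·1/2 + 1/4·1/4 + 1/4·1/2 + 1/4·1/4 = 3/8.
Similarly for Rh via the mother's Rh distribution: P(Rh+) = 7/8.
Independent loci: 3/8 × 7/8 = 21/64.

21/64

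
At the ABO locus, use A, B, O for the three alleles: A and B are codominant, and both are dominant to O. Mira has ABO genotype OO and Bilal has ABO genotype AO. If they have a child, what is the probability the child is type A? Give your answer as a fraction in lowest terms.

ABO cross OO × AO → offspring phenotypes: 1/2 O, 1/2 A.
So P(type A) = 1/2.

1/2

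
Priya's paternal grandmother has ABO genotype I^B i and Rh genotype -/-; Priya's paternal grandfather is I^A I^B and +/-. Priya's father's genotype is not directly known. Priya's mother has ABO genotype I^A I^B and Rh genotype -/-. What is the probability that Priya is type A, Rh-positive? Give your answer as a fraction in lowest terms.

Priya's father's ABO genotype from I^B i × I^A I^B: 1/4 I^A I^B, 1/4 I^A i, 1/4 I^B I^B, 1/4 I^B i.
Crossing each possibility with the mother I^A I^B and summing P(type A): 1/4·1/4 + 1/4·1/2 + 1/4·0 + 1/4·1/4 = 1/4.
Similarly for Rh via the father's Rh distribution: P(Rh+) = 1/4.
Independent loci: 1/4 × 1/4 = 1/16.

1/16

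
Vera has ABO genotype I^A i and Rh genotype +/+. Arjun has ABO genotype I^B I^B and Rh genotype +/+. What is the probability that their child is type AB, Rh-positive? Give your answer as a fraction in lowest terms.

1/2

ABO cross I^A i × I^B I^B → offspring phenotypes: 1/2 B, 1/2 AB.
Rh cross +/+ × +/+ → 1 Rh+.
Independent loci: P(type AB, Rh-positive) = 1/2 × 1 = 1/2.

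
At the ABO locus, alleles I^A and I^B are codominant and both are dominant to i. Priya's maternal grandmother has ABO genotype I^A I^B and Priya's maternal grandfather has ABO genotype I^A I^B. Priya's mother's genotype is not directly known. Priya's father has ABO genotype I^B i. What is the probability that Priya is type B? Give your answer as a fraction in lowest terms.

1/2

Priya's mother's ABO genotype from I^A I^B × I^A I^B: 1/4 I^A I^A, 1/2 I^A I^B, 1/4 I^B I^B.
Crossing each possibility with the father I^B i and summing P(type B): 1/4·0 + 1/2·1/2 + 1/4·1 = 1/2.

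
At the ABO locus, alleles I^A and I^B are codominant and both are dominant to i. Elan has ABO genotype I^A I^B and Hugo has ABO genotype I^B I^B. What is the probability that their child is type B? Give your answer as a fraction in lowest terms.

ABO cross I^A I^B × I^B I^B → offspring phenotypes: 1/2 B, 1/2 AB.
So P(type B) = 1/2.

1/2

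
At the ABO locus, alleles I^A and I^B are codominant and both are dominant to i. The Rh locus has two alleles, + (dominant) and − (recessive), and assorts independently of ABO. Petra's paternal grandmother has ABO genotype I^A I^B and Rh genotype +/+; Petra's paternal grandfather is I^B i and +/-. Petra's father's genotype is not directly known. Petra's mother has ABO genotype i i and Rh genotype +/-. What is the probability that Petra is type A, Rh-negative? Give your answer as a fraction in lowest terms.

Petra's father's ABO genotype from I^A I^B × I^B i: 1/4 I^A I^B, 1/4 I^A i, 1/4 I^B I^B, 1/4 I^B i.
Crossing each possibility with the mother i i and summing P(type A): 1/4·1/2 + 1/4·1/2 + 1/4·0 + 1/4·0 = 1/4.
Similarly for Rh via the father's Rh distribution: P(Rh-) = 1/8.
Independent loci: 1/4 × 1/8 = 1/32.

1/32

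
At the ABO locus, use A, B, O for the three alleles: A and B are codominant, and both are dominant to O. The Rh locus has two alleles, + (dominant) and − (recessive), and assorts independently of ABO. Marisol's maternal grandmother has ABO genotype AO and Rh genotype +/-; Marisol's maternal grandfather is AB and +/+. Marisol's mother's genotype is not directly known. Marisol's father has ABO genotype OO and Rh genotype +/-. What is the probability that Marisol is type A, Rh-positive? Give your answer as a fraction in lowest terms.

Marisol's mother's ABO genotype from AO × AB: 1/4 AA, 1/4 AB, 1/4 AO, 1/4 BO.
Crossing each possibility with the father OO and summing P(type A): 1/4·1 + 1/4·1/2 + 1/4·1/2 + 1/4·0 = 1/2.
Similarly for Rh via the mother's Rh distribution: P(Rh+) = 7/8.
Independent loci: 1/2 × 7/8 = 7/16.

7/16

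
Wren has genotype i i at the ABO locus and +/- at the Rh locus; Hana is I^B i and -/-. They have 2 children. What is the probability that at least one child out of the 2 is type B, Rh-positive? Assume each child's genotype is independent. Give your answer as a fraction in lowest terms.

7/16

ABO cross i i × I^B i → 1/2 O, 1/2 B.
Rh cross +/- × -/- → 1/2 Rh+, 1/2 Rh-; so P(type B, Rh-positive) = 1/2 × 1/2 = 1/4 per child.
P(none) = (3/4)^2 = 9/16; P(at least one) = 1 − 9/16 = 7/16.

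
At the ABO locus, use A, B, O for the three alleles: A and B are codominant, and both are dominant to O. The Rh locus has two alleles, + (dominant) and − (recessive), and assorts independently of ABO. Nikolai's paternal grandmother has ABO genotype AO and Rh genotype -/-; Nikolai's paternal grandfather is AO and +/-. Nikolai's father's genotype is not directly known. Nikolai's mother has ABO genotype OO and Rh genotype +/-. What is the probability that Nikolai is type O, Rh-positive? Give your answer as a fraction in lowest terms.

5/16

Nikolai's father's ABO genotype from AO × AO: 1/4 AA, 1/2 AO, 1/4 OO.
Crossing each possibility with the mother OO and summing P(type O): 1/4·0 + 1/2·1/2 + 1/4·1 = 1/2.
Similarly for Rh via the father's Rh distribution: P(Rh+) = 5/8.
Independent loci: 1/2 × 5/8 = 5/16.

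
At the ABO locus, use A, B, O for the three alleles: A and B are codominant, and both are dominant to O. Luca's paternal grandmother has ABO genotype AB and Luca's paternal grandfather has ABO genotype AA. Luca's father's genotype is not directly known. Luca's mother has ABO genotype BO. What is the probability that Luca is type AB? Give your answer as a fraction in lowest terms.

3/8

Luca's father's ABO genotype from AB × AA: 1/2 AA, 1/2 AB.
Crossing each possibility with the mother BO and summing P(type AB): 1/2·1/2 + 1/2·1/4 = 3/8.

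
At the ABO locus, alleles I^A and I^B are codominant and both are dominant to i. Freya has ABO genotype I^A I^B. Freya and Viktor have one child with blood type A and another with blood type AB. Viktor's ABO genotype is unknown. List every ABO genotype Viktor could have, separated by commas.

I^A I^A, I^A I^B, I^A i, I^B i

For each candidate genotype of Viktor, check whether crossing it with I^A I^B can produce every observed child phenotype.
  I^A I^A → possible child types {A, AB} ✓
  I^A I^B → possible child types {A, B, AB} ✓
  I^A i → possible child types {A, B, AB} ✓
  I^B I^B → possible child types {B, AB} ✗
  I^B i → possible child types {A, B, AB} ✓
  i i → possible child types {A, B} ✗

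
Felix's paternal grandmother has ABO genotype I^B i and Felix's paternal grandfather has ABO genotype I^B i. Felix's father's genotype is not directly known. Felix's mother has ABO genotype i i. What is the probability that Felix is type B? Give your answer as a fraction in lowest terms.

1/2

Felix's father's ABO genotype from I^B i × I^B i: 1/4 I^B I^B, 1/2 I^B i, 1/4 i i.
Crossing each possibility with the mother i i and summing P(type B): 1/4·1 + 1/2·1/2 + 1/4·0 = 1/2.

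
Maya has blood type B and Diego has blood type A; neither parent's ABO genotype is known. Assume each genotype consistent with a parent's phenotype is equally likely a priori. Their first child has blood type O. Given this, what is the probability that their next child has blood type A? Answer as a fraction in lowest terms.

Possible genotypes: Maya ∈ {I^B I^B, I^B i}; Diego ∈ {I^A I^A, I^A i}.
Weight each parental genotype pair by prior × P(type-O child):
  I^B i × I^A i: posterior weight 1; P(next child type A) = 1/4.
Weighted sum = 1/4.

1/4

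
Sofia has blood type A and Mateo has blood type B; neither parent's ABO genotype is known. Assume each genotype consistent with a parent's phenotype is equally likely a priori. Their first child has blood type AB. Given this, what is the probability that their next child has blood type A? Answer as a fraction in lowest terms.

5/36

Possible genotypes: Sofia ∈ {I^A I^A, I^A i}; Mateo ∈ {I^B I^B, I^B i}.
Weight each parental genotype pair by prior × P(type-AB child):
  I^A I^A × I^B I^B: posterior weight 4/9; P(next child type A) = 0.
  I^A I^A × I^B i: posterior weight 2/9; P(next child type A) = 1/2.
  I^A i × I^B I^B: posterior weight 2/9; P(next child type A) = 0.
  I^A i × I^B i: posterior weight 1/9; P(next child type A) = 1/4.
Weighted sum = 5/36.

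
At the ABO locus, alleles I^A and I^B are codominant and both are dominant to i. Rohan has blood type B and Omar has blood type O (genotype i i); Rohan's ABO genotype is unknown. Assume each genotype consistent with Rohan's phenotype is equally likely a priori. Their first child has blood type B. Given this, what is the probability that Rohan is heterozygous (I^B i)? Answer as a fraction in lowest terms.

Possible genotypes: Rohan ∈ {I^B I^B, I^B i}; Omar ∈ {i i}.
Weight each parental genotype pair by prior × P(type-B child):
  I^B I^B × i i: posterior weight 2/3.
  I^B i × i i: posterior weight 1/3.
Sum the posterior weight over pairs where Rohan is I^B i: 1/3.

1/3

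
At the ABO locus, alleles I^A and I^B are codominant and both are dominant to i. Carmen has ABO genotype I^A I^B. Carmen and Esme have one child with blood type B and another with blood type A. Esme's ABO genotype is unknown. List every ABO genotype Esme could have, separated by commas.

I^A I^B, I^A i, I^B i, i i

For each candidate genotype of Esme, check whether crossing it with I^A I^B can produce every observed child phenotype.
  I^A I^A → possible child types {A, AB} ✗
  I^A I^B → possible child types {A, B, AB} ✓
  I^A i → possible child types {A, B, AB} ✓
  I^B I^B → possible child types {B, AB} ✗
  I^B i → possible child types {A, B, AB} ✓
  i i → possible child types {A, B} ✓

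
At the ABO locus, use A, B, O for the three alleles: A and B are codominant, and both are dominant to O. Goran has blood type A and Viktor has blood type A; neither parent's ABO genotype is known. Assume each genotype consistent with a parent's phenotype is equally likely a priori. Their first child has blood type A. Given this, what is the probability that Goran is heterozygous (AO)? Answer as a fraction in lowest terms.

7/15

Possible genotypes: Goran ∈ {AA, AO}; Viktor ∈ {AA, AO}.
Weight each parental genotype pair by prior × P(type-A child):
  AA × AA: posterior weight 4/15.
  AA × AO: posterior weight 4/15.
  AO × AA: posterior weight 4/15.
  AO × AO: posterior weight 1/5.
Sum the posterior weight over pairs where Goran is AO: 7/15.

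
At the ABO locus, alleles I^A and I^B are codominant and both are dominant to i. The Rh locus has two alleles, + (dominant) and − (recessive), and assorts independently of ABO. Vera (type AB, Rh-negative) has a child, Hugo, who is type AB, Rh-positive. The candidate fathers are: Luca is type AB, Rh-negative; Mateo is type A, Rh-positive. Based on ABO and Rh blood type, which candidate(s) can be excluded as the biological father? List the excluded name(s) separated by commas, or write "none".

Luca

A candidate is excluded only if no genotype consistent with his phenotype could produce a type AB, Rh-positive child with a type AB, Rh-negative mother.
Luca (type AB, Rh-): no genotype consistent with that phenotype can produce a type-AB Rh+ child with a type-AB mother.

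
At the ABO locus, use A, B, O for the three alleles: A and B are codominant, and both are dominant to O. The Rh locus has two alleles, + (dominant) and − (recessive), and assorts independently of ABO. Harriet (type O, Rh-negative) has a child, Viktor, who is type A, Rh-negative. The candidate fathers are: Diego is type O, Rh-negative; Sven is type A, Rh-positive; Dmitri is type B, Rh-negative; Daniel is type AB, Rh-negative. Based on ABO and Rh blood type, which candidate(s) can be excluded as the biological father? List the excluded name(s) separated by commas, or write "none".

Diego, Dmitri

A candidate is excluded only if no genotype consistent with his phenotype could produce a type A, Rh-negative child with a type O, Rh-negative mother.
Diego (type O, Rh-): no genotype consistent with that phenotype can produce a type-A Rh- child with a type-O mother.
Dmitri (type B, Rh-): no genotype consistent with that phenotype can produce a type-A Rh- child with a type-O mother.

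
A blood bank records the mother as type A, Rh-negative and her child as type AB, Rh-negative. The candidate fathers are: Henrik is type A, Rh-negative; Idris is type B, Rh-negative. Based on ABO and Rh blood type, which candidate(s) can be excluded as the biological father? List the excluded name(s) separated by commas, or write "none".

Henrik

A candidate is excluded only if no genotype consistent with his phenotype could produce a type AB, Rh-negative child with a type A, Rh-negative mother.
Henrik (type A, Rh-): no genotype consistent with that phenotype can produce a type-AB Rh- child with a type-A mother.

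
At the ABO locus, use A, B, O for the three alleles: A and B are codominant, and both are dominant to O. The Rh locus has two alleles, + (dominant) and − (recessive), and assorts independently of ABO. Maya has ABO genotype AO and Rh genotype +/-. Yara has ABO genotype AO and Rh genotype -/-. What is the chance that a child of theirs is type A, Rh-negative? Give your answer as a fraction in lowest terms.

3/8

ABO cross AO × AO → offspring phenotypes: 1/4 O, 3/4 A.
Rh cross +/- × -/- → 1/2 Rh+, 1/2 Rh-.
Independent loci: P(type A, Rh-negative) = 3/4 × 1/2 = 3/8.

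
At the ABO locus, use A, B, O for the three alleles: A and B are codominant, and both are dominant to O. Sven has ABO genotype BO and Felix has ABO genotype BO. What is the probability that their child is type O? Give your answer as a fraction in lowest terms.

ABO cross BO × BO → offspring phenotypes: 1/4 O, 3/4 B.
So P(type O) = 1/4.

1/4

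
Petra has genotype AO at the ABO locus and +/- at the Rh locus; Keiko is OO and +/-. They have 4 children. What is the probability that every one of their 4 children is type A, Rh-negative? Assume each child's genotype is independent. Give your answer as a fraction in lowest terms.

ABO cross AO × OO → 1/2 O, 1/2 A.
Rh cross +/- × +/- → 3/4 Rh+, 1/4 Rh-; so P(type A, Rh-negative) = 1/2 × 1/4 = 1/8 per child.
All 4 independent: (1/8)^4 = 1/4096.

1/4096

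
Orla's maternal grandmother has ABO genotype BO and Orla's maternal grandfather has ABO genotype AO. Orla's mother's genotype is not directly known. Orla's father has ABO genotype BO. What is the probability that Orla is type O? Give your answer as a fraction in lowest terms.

1/4

Orla's mother's ABO genotype from BO × AO: 1/4 AB, 1/4 AO, 1/4 BO, 1/4 OO.
Crossing each possibility with the father BO and summing P(type O): 1/4·0 + 1/4·1/4 + 1/4·1/4 + 1/4·1/2 = 1/4.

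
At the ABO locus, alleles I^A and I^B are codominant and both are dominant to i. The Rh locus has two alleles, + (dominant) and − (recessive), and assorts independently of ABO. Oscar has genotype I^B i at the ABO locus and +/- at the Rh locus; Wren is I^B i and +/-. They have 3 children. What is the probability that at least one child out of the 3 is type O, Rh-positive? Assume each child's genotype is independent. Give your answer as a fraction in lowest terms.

ABO cross I^B i × I^B i → 1/4 O, 3/4 B.
Rh cross +/- × +/- → 3/4 Rh+, 1/4 Rh-; so P(type O, Rh-positive) = 1/4 × 3/4 = 3/16 per child.
P(none) = (13/16)^3 = 2197/4096; P(at least one) = 1 − 2197/4096 = 1899/4096.

1899/4096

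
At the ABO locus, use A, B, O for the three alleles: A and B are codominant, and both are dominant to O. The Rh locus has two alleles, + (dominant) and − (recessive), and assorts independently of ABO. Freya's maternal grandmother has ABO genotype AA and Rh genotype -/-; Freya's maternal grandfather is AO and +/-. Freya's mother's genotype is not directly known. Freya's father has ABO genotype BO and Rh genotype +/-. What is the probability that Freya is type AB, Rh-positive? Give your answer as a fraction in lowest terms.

Freya's mother's ABO genotype from AA × AO: 1/2 AA, 1/2 AO.
Crossing each possibility with the father BO and summing P(type AB): 1/2·1/2 + 1/2·1/4 = 3/8.
Similarly for Rh via the mother's Rh distribution: P(Rh+) = 5/8.
Independent loci: 3/8 × 5/8 = 15/64.

15/64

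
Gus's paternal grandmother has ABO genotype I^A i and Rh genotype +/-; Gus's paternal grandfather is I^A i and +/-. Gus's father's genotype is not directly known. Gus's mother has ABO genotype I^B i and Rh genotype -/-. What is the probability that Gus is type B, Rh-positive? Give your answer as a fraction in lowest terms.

1/8

Gus's father's ABO genotype from I^A i × I^A i: 1/4 I^A I^A, 1/2 I^A i, 1/4 i i.
Crossing each possibility with the mother I^B i and summing P(type B): 1/4·0 + 1/2·1/4 + 1/4·1/2 = 1/4.
Similarly for Rh via the father's Rh distribution: P(Rh+) = 1/2.
Independent loci: 1/4 × 1/2 = 1/8.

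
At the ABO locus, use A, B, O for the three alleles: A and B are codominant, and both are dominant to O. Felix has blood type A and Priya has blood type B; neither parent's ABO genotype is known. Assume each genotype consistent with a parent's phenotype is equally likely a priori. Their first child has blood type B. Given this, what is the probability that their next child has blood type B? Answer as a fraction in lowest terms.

Possible genotypes: Felix ∈ {AA, AO}; Priya ∈ {BB, BO}.
Weight each parental genotype pair by prior × P(type-B child):
  AO × BB: posterior weight 2/3; P(next child type B) = 1/2.
  AO × BO: posterior weight 1/3; P(next child type B) = 1/4.
Weighted sum = 5/12.

5/12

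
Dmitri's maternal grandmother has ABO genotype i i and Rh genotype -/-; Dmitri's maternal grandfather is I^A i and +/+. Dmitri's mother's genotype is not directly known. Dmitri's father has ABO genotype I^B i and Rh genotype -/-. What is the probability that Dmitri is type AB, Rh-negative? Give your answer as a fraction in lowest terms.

1/16

Dmitri's mother's ABO genotype from i i × I^A i: 1/2 I^A i, 1/2 i i.
Crossing each possibility with the father I^B i and summing P(type AB): 1/2·1/4 + 1/2·0 = 1/8.
Similarly for Rh via the mother's Rh distribution: P(Rh-) = 1/2.
Independent loci: 1/8 × 1/2 = 1/16.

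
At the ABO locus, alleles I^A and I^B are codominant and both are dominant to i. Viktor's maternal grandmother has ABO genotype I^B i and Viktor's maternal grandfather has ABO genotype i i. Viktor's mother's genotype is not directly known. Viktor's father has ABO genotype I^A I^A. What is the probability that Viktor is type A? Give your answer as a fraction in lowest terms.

3/4

Viktor's mother's ABO genotype from I^B i × i i: 1/2 I^B i, 1/2 i i.
Crossing each possibility with the father I^A I^A and summing P(type A): 1/2·1/2 + 1/2·1 = 3/4.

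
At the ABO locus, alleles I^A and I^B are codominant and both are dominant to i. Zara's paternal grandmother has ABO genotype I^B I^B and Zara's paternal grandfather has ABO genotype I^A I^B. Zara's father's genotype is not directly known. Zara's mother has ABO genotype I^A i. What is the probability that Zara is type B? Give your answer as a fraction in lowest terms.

Zara's father's ABO genotype from I^B I^B × I^A I^B: 1/2 I^A I^B, 1/2 I^B I^B.
Crossing each possibility with the mother I^A i and summing P(type B): 1/2·1/4 + 1/2·1/2 = 3/8.

3/8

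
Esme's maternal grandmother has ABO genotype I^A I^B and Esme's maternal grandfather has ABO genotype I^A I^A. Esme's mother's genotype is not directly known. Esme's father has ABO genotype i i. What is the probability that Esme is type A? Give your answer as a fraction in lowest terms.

Esme's mother's ABO genotype from I^A I^B × I^A I^A: 1/2 I^A I^A, 1/2 I^A I^B.
Crossing each possibility with the father i i and summing P(type A): 1/2·1 + 1/2·1/2 = 3/4.

3/4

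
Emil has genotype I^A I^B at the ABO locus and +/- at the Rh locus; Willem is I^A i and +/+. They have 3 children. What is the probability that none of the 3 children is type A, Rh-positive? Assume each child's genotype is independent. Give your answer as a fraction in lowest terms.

ABO cross I^A I^B × I^A i → 1/2 A, 1/4 B, 1/4 AB.
Rh cross +/- × +/+ → 1 Rh+; so P(type A, Rh-positive) = 1/2 × 1 = 1/2 per child.
P(not type A, Rh-positive) = 1/2 for one child; (1/2)^3 = 1/8.

1/8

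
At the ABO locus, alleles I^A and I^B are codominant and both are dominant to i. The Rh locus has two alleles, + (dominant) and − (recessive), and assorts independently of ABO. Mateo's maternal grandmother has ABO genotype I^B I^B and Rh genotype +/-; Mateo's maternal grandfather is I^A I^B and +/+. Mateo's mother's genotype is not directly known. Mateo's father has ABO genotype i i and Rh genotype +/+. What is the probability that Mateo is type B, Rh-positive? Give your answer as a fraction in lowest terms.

3/4

Mateo's mother's ABO genotype from I^B I^B × I^A I^B: 1/2 I^A I^B, 1/2 I^B I^B.
Crossing each possibility with the father i i and summing P(type B): 1/2·1/2 + 1/2·1 = 3/4.
Similarly for Rh via the mother's Rh distribution: P(Rh+) = 1.
Independent loci: 3/4 × 1 = 3/4.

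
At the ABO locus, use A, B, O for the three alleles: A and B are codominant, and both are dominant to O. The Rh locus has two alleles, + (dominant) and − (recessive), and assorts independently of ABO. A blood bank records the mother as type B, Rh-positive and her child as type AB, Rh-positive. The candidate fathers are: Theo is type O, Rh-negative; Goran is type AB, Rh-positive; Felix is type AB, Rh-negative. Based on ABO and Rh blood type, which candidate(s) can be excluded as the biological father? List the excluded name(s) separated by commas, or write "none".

Theo

A candidate is excluded only if no genotype consistent with his phenotype could produce a type AB, Rh-positive child with a type B, Rh-positive mother.
Theo (type O, Rh-): no genotype consistent with that phenotype can produce a type-AB Rh+ child with a type-B mother.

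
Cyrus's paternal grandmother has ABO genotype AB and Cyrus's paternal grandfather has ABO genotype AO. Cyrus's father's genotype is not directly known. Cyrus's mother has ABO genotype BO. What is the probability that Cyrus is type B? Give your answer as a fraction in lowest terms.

Cyrus's father's ABO genotype from AB × AO: 1/4 AA, 1/4 AB, 1/4 AO, 1/4 BO.
Crossing each possibility with the mother BO and summing P(type B): 1/4·0 + 1/4·1/2 + 1/4·1/4 + 1/4·3/4 = 3/8.

3/8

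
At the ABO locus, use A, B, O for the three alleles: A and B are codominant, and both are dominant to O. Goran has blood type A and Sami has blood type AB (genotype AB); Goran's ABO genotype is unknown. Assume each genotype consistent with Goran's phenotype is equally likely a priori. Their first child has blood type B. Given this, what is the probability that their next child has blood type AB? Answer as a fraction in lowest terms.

Possible genotypes: Goran ∈ {AA, AO}; Sami ∈ {AB}.
Weight each parental genotype pair by prior × P(type-B child):
  AO × AB: posterior weight 1; P(next child type AB) = 1/4.
Weighted sum = 1/4.

1/4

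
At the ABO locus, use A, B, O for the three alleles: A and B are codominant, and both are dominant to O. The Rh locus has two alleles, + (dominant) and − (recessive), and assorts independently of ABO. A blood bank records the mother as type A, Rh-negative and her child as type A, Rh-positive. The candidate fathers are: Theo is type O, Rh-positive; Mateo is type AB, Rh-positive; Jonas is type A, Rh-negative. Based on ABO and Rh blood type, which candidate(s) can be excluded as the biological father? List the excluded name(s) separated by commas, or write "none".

A candidate is excluded only if no genotype consistent with his phenotype could produce a type A, Rh-positive child with a type A, Rh-negative mother.
Jonas (type A, Rh-): no genotype consistent with that phenotype can produce a type-A Rh+ child with a type-A mother.

Jonas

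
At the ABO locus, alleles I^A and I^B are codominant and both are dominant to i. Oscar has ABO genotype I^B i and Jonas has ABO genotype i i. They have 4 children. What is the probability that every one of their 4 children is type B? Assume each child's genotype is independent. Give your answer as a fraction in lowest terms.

1/16

ABO cross I^B i × i i → 1/2 O, 1/2 B.
So P(type B) = 1/2 per child.
All 4 independent: (1/2)^4 = 1/16.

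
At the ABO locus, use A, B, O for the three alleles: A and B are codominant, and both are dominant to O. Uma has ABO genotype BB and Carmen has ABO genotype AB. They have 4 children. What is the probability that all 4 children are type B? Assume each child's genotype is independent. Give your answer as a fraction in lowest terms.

ABO cross BB × AB → 1/2 B, 1/2 AB.
So P(type B) = 1/2 per child.
All 4 independent: (1/2)^4 = 1/16.

1/16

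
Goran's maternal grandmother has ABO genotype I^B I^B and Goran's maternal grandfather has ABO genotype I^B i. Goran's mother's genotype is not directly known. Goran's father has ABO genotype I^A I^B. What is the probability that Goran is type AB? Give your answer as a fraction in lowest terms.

3/8

Goran's mother's ABO genotype from I^B I^B × I^B i: 1/2 I^B I^B, 1/2 I^B i.
Crossing each possibility with the father I^A I^B and summing P(type AB): 1/2·1/2 + 1/2·1/4 = 3/8.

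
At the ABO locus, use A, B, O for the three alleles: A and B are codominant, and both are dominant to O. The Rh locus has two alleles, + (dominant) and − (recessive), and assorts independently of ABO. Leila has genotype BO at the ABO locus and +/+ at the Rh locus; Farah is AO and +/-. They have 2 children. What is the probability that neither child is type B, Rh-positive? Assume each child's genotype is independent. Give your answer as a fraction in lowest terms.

ABO cross BO × AO → 1/4 O, 1/4 A, 1/4 B, 1/4 AB.
Rh cross +/+ × +/- → 1 Rh+; so P(type B, Rh-positive) = 1/4 × 1 = 1/4 per child.
P(not type B, Rh-positive) = 3/4 for one child; (3/4)^2 = 9/16.

9/16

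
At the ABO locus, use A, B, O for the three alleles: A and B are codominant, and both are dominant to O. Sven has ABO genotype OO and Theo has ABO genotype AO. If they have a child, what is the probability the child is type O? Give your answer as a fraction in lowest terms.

1/2

ABO cross OO × AO → offspring phenotypes: 1/2 O, 1/2 A.
So P(type O) = 1/2.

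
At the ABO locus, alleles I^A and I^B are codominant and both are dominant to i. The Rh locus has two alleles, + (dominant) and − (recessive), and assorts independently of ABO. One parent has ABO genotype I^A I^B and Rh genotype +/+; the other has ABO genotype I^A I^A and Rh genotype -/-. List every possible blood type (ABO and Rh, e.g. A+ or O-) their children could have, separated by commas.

Gametes from I^A I^B × I^A I^A give offspring ABO genotypes I^A I^A, I^A I^B, i.e. phenotypes A, AB.
Rh cross +/+ × -/- → phenotypes Rh+.
Combining independently: A+, AB+.

A+, AB+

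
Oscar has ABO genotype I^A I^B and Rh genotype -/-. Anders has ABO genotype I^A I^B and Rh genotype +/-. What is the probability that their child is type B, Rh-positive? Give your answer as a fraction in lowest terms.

ABO cross I^A I^B × I^A I^B → offspring phenotypes: 1/4 A, 1/4 B, 1/2 AB.
Rh cross -/- × +/- → 1/2 Rh+, 1/2 Rh-.
Independent loci: P(type B, Rh-positive) = 1/4 × 1/2 = 1/8.

1/8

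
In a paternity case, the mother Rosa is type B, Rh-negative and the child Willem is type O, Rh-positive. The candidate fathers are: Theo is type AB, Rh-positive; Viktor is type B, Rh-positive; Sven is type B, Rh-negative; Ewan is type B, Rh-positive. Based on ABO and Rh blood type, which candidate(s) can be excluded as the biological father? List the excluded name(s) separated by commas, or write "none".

Theo, Sven

A candidate is excluded only if no genotype consistent with his phenotype could produce a type O, Rh-positive child with a type B, Rh-negative mother.
Theo (type AB, Rh+): no genotype consistent with that phenotype can produce a type-O Rh+ child with a type-B mother.
Sven (type B, Rh-): no genotype consistent with that phenotype can produce a type-O Rh+ child with a type-B mother.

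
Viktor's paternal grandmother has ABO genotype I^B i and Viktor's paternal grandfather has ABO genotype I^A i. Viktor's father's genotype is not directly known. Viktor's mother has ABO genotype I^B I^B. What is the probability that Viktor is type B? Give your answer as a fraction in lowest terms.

Viktor's father's ABO genotype from I^B i × I^A i: 1/4 I^A I^B, 1/4 I^A i, 1/4 I^B i, 1/4 i i.
Crossing each possibility with the mother I^B I^B and summing P(type B): 1/4·1/2 + 1/4·1/2 + 1/4·1 + 1/4·1 = 3/4.

3/4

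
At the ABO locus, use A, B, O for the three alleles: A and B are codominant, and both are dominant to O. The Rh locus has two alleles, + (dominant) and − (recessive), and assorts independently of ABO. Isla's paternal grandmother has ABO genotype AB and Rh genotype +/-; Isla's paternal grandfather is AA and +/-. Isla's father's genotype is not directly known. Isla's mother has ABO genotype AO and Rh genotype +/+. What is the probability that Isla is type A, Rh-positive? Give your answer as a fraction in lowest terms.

3/4

Isla's father's ABO genotype from AB × AA: 1/2 AA, 1/2 AB.
Crossing each possibility with the mother AO and summing P(type A): 1/2·1 + 1/2·1/2 = 3/4.
Similarly for Rh via the father's Rh distribution: P(Rh+) = 1.
Independent loci: 3/4 × 1 = 3/4.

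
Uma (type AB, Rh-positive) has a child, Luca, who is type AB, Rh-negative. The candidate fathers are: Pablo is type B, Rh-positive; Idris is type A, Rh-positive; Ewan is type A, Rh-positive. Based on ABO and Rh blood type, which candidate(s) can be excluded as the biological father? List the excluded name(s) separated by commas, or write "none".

none

A candidate is excluded only if no genotype consistent with his phenotype could produce a type AB, Rh-negative child with a type AB, Rh-positive mother.
Every candidate has at least one consistent genotype combination, so none can be excluded.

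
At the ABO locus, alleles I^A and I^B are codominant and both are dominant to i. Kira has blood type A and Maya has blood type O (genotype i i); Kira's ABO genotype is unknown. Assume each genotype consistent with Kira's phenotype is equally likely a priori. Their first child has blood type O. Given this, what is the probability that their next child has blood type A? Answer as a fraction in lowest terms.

Possible genotypes: Kira ∈ {I^A I^A, I^A i}; Maya ∈ {i i}.
Weight each parental genotype pair by prior × P(type-O child):
  I^A i × i i: posterior weight 1; P(next child type A) = 1/2.
Weighted sum = 1/2.

1/2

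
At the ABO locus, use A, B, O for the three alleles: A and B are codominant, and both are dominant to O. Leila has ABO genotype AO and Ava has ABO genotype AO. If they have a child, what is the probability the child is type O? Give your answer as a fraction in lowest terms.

1/4

ABO cross AO × AO → offspring phenotypes: 1/4 O, 3/4 A.
So P(type O) = 1/4.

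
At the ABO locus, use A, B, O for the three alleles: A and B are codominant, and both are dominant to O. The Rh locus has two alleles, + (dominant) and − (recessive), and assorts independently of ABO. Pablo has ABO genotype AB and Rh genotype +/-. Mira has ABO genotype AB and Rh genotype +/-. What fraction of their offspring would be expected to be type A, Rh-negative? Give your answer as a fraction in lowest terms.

1/16

ABO cross AB × AB → offspring phenotypes: 1/4 A, 1/4 B, 1/2 AB.
Rh cross +/- × +/- → 3/4 Rh+, 1/4 Rh-.
Independent loci: P(type A, Rh-negative) = 1/4 × 1/4 = 1/16.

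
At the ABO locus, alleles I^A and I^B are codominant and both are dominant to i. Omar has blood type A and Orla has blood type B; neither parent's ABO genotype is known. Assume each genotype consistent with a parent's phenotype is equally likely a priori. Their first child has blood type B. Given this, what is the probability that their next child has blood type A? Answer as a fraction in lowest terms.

1/12

Possible genotypes: Omar ∈ {I^A I^A, I^A i}; Orla ∈ {I^B I^B, I^B i}.
Weight each parental genotype pair by prior × P(type-B child):
  I^A i × I^B I^B: posterior weight 2/3; P(next child type A) = 0.
  I^A i × I^B i: posterior weight 1/3; P(next child type A) = 1/4.
Weighted sum = 1/12.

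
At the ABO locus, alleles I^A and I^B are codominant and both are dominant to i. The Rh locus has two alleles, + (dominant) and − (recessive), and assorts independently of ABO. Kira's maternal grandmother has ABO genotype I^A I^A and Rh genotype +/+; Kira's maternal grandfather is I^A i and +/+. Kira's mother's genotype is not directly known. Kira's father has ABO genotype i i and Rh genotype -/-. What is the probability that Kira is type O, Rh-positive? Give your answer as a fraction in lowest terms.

1/4

Kira's mother's ABO genotype from I^A I^A × I^A i: 1/2 I^A I^A, 1/2 I^A i.
Crossing each possibility with the father i i and summing P(type O): 1/2·0 + 1/2·1/2 = 1/4.
Similarly for Rh via the mother's Rh distribution: P(Rh+) = 1.
Independent loci: 1/4 × 1 = 1/4.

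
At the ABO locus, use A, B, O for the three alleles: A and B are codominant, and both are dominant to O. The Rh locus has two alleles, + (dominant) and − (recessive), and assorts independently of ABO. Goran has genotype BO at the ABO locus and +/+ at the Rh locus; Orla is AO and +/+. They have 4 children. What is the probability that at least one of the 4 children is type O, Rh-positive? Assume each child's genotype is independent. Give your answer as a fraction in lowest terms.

ABO cross BO × AO → 1/4 O, 1/4 A, 1/4 B, 1/4 AB.
Rh cross +/+ × +/+ → 1 Rh+; so P(type O, Rh-positive) = 1/4 × 1 = 1/4 per child.
P(none) = (3/4)^4 = 81/256; P(at least one) = 1 − 81/256 = 175/256.

175/256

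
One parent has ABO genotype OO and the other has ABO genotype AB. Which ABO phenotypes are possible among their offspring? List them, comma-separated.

Gametes from OO × AB give offspring ABO genotypes AO, BO, i.e. phenotypes A, B.

A, B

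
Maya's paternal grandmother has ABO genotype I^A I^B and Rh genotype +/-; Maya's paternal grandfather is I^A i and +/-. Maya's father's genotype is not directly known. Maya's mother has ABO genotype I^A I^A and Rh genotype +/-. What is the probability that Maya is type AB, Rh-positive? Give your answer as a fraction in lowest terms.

3/16

Maya's father's ABO genotype from I^A I^B × I^A i: 1/4 I^A I^A, 1/4 I^A I^B, 1/4 I^A i, 1/4 I^B i.
Crossing each possibility with the mother I^A I^A and summing P(type AB): 1/4·0 + 1/4·1/2 + 1/4·0 + 1/4·1/2 = 1/4.
Similarly for Rh via the father's Rh distribution: P(Rh+) = 3/4.
Independent loci: 1/4 × 3/4 = 3/16.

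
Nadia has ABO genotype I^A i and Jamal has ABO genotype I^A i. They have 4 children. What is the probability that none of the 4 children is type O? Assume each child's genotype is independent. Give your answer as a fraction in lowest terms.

ABO cross I^A i × I^A i → 1/4 O, 3/4 A.
So P(type O) = 1/4 per child.
P(not type O) = 3/4 for one child; (3/4)^4 = 81/256.

81/256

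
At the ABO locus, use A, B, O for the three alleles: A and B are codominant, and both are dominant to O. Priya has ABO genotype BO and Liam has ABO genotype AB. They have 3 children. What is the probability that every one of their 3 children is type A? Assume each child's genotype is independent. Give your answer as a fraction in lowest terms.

ABO cross BO × AB → 1/4 A, 1/2 B, 1/4 AB.
So P(type A) = 1/4 per child.
All 3 independent: (1/4)^3 = 1/64.

1/64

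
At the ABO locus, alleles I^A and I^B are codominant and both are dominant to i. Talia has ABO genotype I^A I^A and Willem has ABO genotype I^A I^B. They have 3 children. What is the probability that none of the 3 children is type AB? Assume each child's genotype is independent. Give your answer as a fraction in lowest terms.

ABO cross I^A I^A × I^A I^B → 1/2 A, 1/2 AB.
So P(type AB) = 1/2 per child.
P(not type AB) = 1/2 for one child; (1/2)^3 = 1/8.

1/8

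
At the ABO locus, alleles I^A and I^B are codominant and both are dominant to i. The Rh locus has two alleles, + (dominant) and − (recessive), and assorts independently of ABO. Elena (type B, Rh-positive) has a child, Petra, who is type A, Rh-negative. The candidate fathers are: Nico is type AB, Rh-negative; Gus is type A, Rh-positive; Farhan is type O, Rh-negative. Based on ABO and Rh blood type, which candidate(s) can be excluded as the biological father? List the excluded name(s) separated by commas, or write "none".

Farhan

A candidate is excluded only if no genotype consistent with his phenotype could produce a type A, Rh-negative child with a type B, Rh-positive mother.
Farhan (type O, Rh-): no genotype consistent with that phenotype can produce a type-A Rh- child with a type-B mother.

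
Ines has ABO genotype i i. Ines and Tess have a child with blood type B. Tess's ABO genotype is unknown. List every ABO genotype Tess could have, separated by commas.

For each candidate genotype of Tess, check whether crossing it with i i can produce every observed child phenotype.
  I^A I^A → possible child types {A} ✗
  I^A I^B → possible child types {A, B} ✓
  I^A i → possible child types {O, A} ✗
  I^B I^B → possible child types {B} ✓
  I^B i → possible child types {O, B} ✓
  i i → possible child types {O} ✗

I^A I^B, I^B I^B, I^B i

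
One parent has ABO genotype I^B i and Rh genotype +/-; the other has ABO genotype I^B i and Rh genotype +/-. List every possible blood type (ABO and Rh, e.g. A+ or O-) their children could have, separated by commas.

O+, O-, B+, B-

Gametes from I^B i × I^B i give offspring ABO genotypes I^B I^B, I^B i, i i, i.e. phenotypes O, B.
Rh cross +/- × +/- → phenotypes Rh+, Rh-.
Combining independently: O+, O-, B+, B-.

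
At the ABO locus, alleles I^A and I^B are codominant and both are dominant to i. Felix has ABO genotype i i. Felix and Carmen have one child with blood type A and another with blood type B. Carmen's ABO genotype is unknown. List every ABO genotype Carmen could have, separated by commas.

I^A I^B

For each candidate genotype of Carmen, check whether crossing it with i i can produce every observed child phenotype.
  I^A I^A → possible child types {A} ✗
  I^A I^B → possible child types {A, B} ✓
  I^A i → possible child types {O, A} ✗
  I^B I^B → possible child types {B} ✗
  I^B i → possible child types {O, B} ✗
  i i → possible child types {O} ✗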